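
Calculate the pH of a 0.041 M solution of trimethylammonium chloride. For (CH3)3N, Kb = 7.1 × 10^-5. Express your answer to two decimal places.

(CH3)3NH+ is the conjugate acid of the weak base (CH3)3N.
Ka = Kw/Kb = 1.0×10^-14 / 7.1 × 10^-5 = 1.41 × 10^-10
From the ICE table, Ka = x²/(0.041 − x) = 1.41 × 10^-10.
Since Ka ≪ C₀, x ≈ √(Ka·C₀) = 2.40 × 10^-6 M.
(x/C₀ = 0.0059% < 5%, so the approximation holds.)
pH = −log(2.40 × 10^-6) = 5.62

pH = 5.62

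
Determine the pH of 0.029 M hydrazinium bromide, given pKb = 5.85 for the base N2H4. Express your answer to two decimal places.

N2H5+ is the conjugate acid of the weak base N2H4.
Kb = 10^(−5.85) = 1.41 × 10^-6
Ka = Kw/Kb = 1.0×10^-14 / 1.41 × 10^-6 = 7.09 × 10^-9
Ka = x²/(0.029 − x) = 7.09 × 10^-9
Assume x ≪ 0.029: x ≈ √(7.09 × 10^-9 × 0.029) = 1.43 × 10^-5 M
Check: 0.049% ionized — well under 5%, approximation valid.
pH = −log(1.43 × 10^-5) = 4.84

pH = 4.84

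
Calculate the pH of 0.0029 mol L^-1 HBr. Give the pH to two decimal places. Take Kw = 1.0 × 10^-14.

HBr is a strong acid and dissociates completely, so [H+] = 0.0029 M.
pH = -log(0.0029) = 2.54

pH = 2.54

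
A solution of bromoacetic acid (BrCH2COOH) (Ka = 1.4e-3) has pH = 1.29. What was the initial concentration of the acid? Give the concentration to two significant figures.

C₀ = 1.9 M

[H+] = 10^(-1.29) = 5.13 × 10^-2 M = x
Ka = x²/(C₀ − x) ⇒ C₀ = x + x²/Ka
C₀ = 5.13 × 10^-2 + (5.13 × 10^-2)²/(1.4 × 10^-3) = 1.93 M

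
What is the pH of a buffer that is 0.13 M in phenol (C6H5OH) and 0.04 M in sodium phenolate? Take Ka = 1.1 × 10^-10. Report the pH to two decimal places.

pH = 9.45

pKa = −log(1.1 × 10^-10) = 9.959
Henderson–Hasselbalch: pH = pKa + log([C6H5O-]/[C6H5OH]) = 9.959 + log(0.04/0.13)
pH = 9.959 + (-0.512) = 9.45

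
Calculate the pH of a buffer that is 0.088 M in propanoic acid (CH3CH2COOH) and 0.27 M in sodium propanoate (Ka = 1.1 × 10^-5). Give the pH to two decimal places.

pKa = −log(1.1 × 10^-5) = 4.959
Henderson–Hasselbalch: pH = pKa + log([CH3CH2COO-]/[CH3CH2COOH]) = 4.959 + log(0.27/0.088)
pH = 4.959 + (+0.487) = 5.45

pH = 5.45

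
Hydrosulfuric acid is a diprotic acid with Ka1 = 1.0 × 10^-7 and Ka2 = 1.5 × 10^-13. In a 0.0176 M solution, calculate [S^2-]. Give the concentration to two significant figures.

First ionization gives [H+] ≈ [HS-] = 4.20 × 10^-5 M.
Second step: Ka2 = [H+][S^2-]/[HS-] ≈ [S^2-] (since [H+] ≈ [HS-]).
So [S^2-] ≈ Ka2.

1.5 × 10^-13 M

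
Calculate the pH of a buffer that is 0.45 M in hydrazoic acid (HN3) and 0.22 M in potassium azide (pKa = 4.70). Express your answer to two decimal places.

pH = 4.39

pH = pKa + log([A⁻]/[HA]) = 4.70 + log(0.22/0.45)
pH = 4.70 + (-0.311) = 4.39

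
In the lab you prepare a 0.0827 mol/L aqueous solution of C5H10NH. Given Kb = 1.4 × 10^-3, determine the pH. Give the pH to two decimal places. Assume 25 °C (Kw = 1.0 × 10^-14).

C5H10NH + H2O ⇌ C5H10NH2+ + OH-
From the ICE table, Kb = [OH-]²/(0.0827 − [OH-]) = 1.4 × 10^-3.
Here C₀/Kb ≈ 59.1, so the small-[OH-] approximation fails. Use the quadratic:
[OH-] = (−Kb + √(Kb² + 4·Kb·C₀))/2 = 1.01 × 10^-2 M
pOH = −log(1.01 × 10^-2) = 2.00; pH = 14.00 − 2.00 = 12.00

pH = 12.00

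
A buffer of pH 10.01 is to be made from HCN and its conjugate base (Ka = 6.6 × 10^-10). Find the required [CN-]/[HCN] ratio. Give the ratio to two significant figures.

ratio = 6.8

pKa = -log(6.6 × 10^-10) = 9.180
pH = pKa + log(r) ⇒ log(r) = 10.01 − 9.180 = +0.830
r = [CN-]/[HCN] = 10^(+0.830) = 6.76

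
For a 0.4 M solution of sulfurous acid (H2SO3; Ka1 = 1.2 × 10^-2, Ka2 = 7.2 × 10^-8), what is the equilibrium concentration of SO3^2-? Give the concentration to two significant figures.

First ionization gives [H+] ≈ [HSO3-] = 6.35 × 10^-2 M.
Second step: Ka2 = [H+][SO3^2-]/[HSO3-] ≈ [SO3^2-] (since [H+] ≈ [HSO3-]).
So [SO3^2-] ≈ Ka2.

7.2 × 10^-8 M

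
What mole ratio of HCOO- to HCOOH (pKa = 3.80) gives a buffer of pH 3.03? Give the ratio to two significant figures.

ratio = 0.17

pH = pKa + log(r) ⇒ log(r) = 3.03 − 3.80 = -0.77
r = [HCOO-]/[HCOOH] = 10^(-0.77) = 0.17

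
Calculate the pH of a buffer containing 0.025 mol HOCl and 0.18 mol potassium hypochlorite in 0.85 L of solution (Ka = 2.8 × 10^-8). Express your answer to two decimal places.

pH = 8.41

pKa = −log(2.8 × 10^-8) = 7.553
pH = pKa + log([A⁻]/[HA]) = 7.553 + log(0.18/0.025)
pH = 7.553 + (+0.857) = 8.41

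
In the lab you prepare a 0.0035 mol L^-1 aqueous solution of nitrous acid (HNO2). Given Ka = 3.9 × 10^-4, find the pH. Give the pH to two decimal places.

pH = 3.00

HNO2 ⇌ NO2- + H+
Ka = [H+]²/(0.0035 − [H+]) = 3.9 × 10^-4
Here C₀/Ka ≈ 8.97, so the small-[H+] approximation fails. Use the quadratic:
[H+] = [−0.00039 + √(0.00039² + 5.46e-06)]/2 = 9.89 × 10^-4 M
pH = −log(9.89 × 10^-4) = 3.00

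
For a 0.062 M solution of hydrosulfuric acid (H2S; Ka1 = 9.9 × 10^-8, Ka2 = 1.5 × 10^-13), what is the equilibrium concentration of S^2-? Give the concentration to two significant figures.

1.5 × 10^-13 M

First ionization gives [H+] ≈ [HS-] = 7.83 × 10^-5 M.
Second step: Ka2 = [H+][S^2-]/[HS-] ≈ [S^2-] (since [H+] ≈ [HS-]).
So [S^2-] ≈ Ka2.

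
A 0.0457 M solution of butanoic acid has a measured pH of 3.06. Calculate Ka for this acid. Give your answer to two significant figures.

Ka = 1.7 × 10^-5

[H+] = 10^(-3.06) = 8.71 × 10^-4 M
At equilibrium [HA] = 0.0457 − 8.71 × 10^-4 = 4.48 × 10^-2 M
Ka = [H+][A-]/[HA] = (8.71 × 10^-4)² / 4.48 × 10^-2 = 1.7 × 10^-5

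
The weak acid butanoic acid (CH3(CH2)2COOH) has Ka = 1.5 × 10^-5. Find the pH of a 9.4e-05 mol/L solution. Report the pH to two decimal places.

pH = 4.51

CH3(CH2)2COOH ⇌ CH3(CH2)2COO- + H+
From the ICE table, Ka = [H+]²/(9.4e-05 − [H+]) = 1.5 × 10^-5.
[H+] is not negligible relative to C₀; solve [H+]² + 1.5e-05·[H+] − 1.41e-09 = 0.
[H+] = [−1.5e-05 + √(1.5e-05² + 5.64e-09)]/2 = 3.08 × 10^-5 M
pH = −log[H+] = −log(3.08 × 10^-5) = 4.51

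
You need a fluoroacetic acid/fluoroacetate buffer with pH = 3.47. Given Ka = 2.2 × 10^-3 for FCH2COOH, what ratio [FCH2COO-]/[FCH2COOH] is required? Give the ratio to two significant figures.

pKa = -log(2.2 × 10^-3) = 2.658
pH = pKa + log(r) ⇒ log(r) = 3.47 − 2.658 = +0.812
r = [FCH2COO-]/[FCH2COOH] = 10^(+0.812) = 6.49

ratio = 6.5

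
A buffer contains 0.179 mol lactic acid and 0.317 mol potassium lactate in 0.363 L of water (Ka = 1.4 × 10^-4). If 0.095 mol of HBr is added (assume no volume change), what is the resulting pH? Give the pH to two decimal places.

Added H+ converts CH3CH(OH)COO- to CH3CH(OH)COOH: CH3CH(OH)COOH → 0.274 mol, CH3CH(OH)COO- → 0.222 mol.
pKa = −log(1.4 × 10^-4) = 3.854
pH = pKa + log(n_CH3CH(OH)COO-/n_CH3CH(OH)COOH) = 3.854 + log(0.222/0.274) = 3.854 + (-0.091)

pH = 3.76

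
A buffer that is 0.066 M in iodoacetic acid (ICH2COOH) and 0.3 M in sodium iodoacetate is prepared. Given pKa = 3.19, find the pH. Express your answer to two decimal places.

Henderson–Hasselbalch: pH = pKa + log([ICH2COO-]/[ICH2COOH]) = 3.19 + log(0.3/0.066)
pH = 3.19 + (+0.658) = 3.85

pH = 3.85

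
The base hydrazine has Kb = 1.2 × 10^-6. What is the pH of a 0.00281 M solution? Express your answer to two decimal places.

pH = 9.76

N2H4 + H2O ⇌ N2H5+ + OH-
From the ICE table, Kb = x²/(0.00281 − x) = 1.2 × 10^-6.
Since Kb ≪ C₀, x ≈ √(Kb·C₀) = 5.81 × 10^-5 M.
pOH = 4.24, so pH = 14.00 − pOH = 9.76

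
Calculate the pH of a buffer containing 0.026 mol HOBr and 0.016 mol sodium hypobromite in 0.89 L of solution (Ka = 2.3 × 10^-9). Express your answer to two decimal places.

pKa = −log(2.3 × 10^-9) = 8.638
Henderson–Hasselbalch: pH = pKa + log([OBr-]/[HOBr]) = 8.638 + log(0.016/0.026)
pH = 8.638 + (-0.211) = 8.43

pH = 8.43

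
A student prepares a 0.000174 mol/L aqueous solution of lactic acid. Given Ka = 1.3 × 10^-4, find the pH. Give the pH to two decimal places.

CH3CH(OH)COOH ⇌ CH3CH(OH)COO- + H+
From the ICE table, Ka = x²/(0.000174 − x) = 1.3 × 10^-4.
Here C₀/Ka ≈ 1.34, so the small-x approximation fails. Use the quadratic:
x = [−0.00013 + √(0.00013² + 9.05e-08)]/2 = 9.88 × 10^-5 M
pH = −log[H+] = −log(9.88 × 10^-5) = 4.01

pH = 4.01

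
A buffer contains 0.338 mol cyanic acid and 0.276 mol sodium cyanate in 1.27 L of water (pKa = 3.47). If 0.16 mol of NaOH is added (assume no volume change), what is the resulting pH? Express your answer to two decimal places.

After neutralization: n(HOCN) = 0.178 mol, n(OCN-) = 0.436 mol.
Henderson–Hasselbalch with mole ratio 0.436/0.178: pH = 3.47 + (+0.389)

pH = 3.86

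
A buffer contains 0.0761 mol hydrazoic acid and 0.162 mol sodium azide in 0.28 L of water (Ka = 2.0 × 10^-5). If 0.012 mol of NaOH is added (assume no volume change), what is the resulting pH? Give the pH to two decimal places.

pH = 5.13

After neutralization: n(HN3) = 0.0641 mol, n(N3-) = 0.174 mol.
pKa = −log(2.0 × 10^-5) = 4.699
pH = pKa + log(n_N3-/n_HN3) = 4.699 + log(0.174/0.0641) = 4.699 + (+0.434)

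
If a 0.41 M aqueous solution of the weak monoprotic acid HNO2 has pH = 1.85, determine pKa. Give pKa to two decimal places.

[H+] = 10^(-1.85) = 1.41 × 10^-2 M
At equilibrium [HA] = 0.41 − 1.41 × 10^-2 = 3.96 × 10^-1 M
Ka = [H+][A-]/[HA] = (1.41 × 10^-2)² / 3.96 × 10^-1 = 5.02 × 10^-4
pKa = -log(5.02 × 10^-4) = 3.30

pKa = 3.30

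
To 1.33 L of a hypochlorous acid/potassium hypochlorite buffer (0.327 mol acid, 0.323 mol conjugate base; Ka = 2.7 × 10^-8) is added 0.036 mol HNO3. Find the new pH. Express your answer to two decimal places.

Added H+ converts OCl- to HOCl: HOCl → 0.363 mol, OCl- → 0.287 mol.
pKa = −log(2.7 × 10^-8) = 7.569
pH = pKa + log(n_OCl-/n_HOCl) = 7.569 + log(0.287/0.363) = 7.569 + (-0.102)

pH = 7.47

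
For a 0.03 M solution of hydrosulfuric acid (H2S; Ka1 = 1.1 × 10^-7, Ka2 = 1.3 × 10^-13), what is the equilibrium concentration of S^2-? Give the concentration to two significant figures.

1.3 × 10^-13 M

First ionization gives [H+] ≈ [HS-] = 5.74 × 10^-5 M.
Second step: Ka2 = [H+][S^2-]/[HS-] ≈ [S^2-] (since [H+] ≈ [HS-]).
So [S^2-] ≈ Ka2.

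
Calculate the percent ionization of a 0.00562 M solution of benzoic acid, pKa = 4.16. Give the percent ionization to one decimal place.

C6H5COOH ⇌ C6H5COO- + H+; let x = [H+] at equilibrium.
Ka = 10^(−4.16) = 6.92 × 10^-5
Solve x² + 6.92e-05x − 3.89e-07 = 0 → x = 5.90 × 10^-4 M
% ionization = x/C₀ × 100% = 5.90 × 10^-4/0.00562 × 100% = 10.5%

10.5%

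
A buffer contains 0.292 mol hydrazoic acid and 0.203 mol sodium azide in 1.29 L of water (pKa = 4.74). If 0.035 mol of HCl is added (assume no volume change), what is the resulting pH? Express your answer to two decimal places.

Added H+ converts N3- to HN3: HN3 → 0.327 mol, N3- → 0.168 mol.
Henderson–Hasselbalch with mole ratio 0.168/0.327: pH = 4.74 + (-0.289)

pH = 4.45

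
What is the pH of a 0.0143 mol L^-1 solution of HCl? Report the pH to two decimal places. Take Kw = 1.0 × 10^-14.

pH = 1.84

HCl is a strong acid and dissociates completely, so [H+] = 0.0143 M.
pH = -log(0.0143) = 1.84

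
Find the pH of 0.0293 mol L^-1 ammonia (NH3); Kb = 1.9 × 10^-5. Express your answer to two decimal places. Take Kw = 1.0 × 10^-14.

NH3 + H2O ⇌ NH4+ + OH-
Kb = x²/(0.0293 − x) = 1.9 × 10^-5
Since Kb ≪ C₀, x ≈ √(Kb·C₀) = 7.46 × 10^-4 M.
(x/C₀ = 2.5% < 5%, so the approximation holds.)
pOH = 3.13, so pH = 14.00 − pOH = 10.87

pH = 10.87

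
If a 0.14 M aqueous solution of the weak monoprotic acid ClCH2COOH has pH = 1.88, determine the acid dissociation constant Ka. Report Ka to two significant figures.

Ka = 1.4 × 10^-3

[H+] = 10^(-1.88) = 1.32 × 10^-2 M
At equilibrium [HA] = 0.14 − 1.32 × 10^-2 = 1.27 × 10^-1 M
Ka = [H+][A-]/[HA] = (1.32 × 10^-2)² / 1.27 × 10^-1 = 1.4 × 10^-3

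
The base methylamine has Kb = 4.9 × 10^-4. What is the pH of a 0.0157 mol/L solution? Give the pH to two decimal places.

pH = 11.40

CH3NH2 + H2O ⇌ CH3NH3+ + OH-
Kb = [OH-]²/(0.0157 − [OH-]) = 4.9 × 10^-4
[OH-] is not negligible relative to C₀; solve [OH-]² + 0.00049·[OH-] − 7.69e-06 = 0.
[OH-] = (−Kb + √(Kb² + 4·Kb·C₀))/2 = 2.54 × 10^-3 M
pOH = 2.60, so pH = 14.00 − pOH = 11.40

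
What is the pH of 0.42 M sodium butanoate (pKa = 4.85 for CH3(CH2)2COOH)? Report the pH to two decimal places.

pH = 9.24

CH3(CH2)2COO- is the conjugate base of the weak acid CH3(CH2)2COOH.
Ka = 10^(−4.85) = 1.41 × 10^-5
Kb = Kw/Ka = 1.0×10^-14 / 1.41 × 10^-5 = 7.09 × 10^-10
Kb = x²/(0.42 − x) = 7.09 × 10^-10
Assume x ≪ 0.42: x ≈ √(7.09 × 10^-10 × 0.42) = 1.73 × 10^-5 M
(x/C₀ = 0.0041% < 5%, so the approximation holds.)
pOH = −log(1.73 × 10^-5) = 4.76; pH = 14.00 − 4.76 = 9.24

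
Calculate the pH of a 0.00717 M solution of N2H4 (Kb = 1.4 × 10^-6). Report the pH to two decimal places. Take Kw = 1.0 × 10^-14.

N2H4 + H2O ⇌ N2H5+ + OH-
From the ICE table, Kb = [OH-]²/(0.00717 − [OH-]) = 1.4 × 10^-6.
Neglecting [OH-] in the denominator: [OH-] = √(1.4 × 10^-6 × 0.00717) = 1.00 × 10^-4 M
pOH = 4.00, so pH = 14.00 − pOH = 10.00

pH = 10.00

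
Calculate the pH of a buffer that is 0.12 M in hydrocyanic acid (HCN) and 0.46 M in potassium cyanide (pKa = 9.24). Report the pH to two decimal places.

Henderson–Hasselbalch: pH = pKa + log([CN-]/[HCN]) = 9.24 + log(0.46/0.12)
pH = 9.24 + (+0.584) = 9.82

pH = 9.82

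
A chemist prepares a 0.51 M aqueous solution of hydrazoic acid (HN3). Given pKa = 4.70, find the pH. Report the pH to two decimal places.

HN3 ⇌ N3- + H+
Ka = 10^(−4.70) = 2.00 × 10^-5
Ka = x²/(0.51 − x) = 2.00 × 10^-5
Neglecting x in the denominator: x = √(2.00 × 10^-5 × 0.51) = 3.19 × 10^-3 M
Check: 0.63% ionized — well under 5%, approximation valid.
pH = −log(3.19 × 10^-3) = 2.50

pH = 2.50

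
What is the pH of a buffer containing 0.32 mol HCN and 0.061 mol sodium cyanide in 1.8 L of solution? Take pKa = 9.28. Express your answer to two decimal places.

pH = pKa + log([A⁻]/[HA]) = 9.28 + log(0.061/0.32)
pH = 9.28 + (-0.720) = 8.56

pH = 8.56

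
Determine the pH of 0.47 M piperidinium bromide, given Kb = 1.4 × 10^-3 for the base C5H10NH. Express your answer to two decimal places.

C5H10NH2+ is the conjugate acid of the weak base C5H10NH.
Ka = Kw/Kb = 1.0×10^-14 / 1.4 × 10^-3 = 7.14 × 10^-12
From the ICE table, Ka = [H+]²/(0.47 − [H+]) = 7.14 × 10^-12.
Neglecting [H+] in the denominator: [H+] = √(7.14 × 10^-12 × 0.47) = 1.83 × 10^-6 M
([H+]/C₀ = 0.00039% < 5%, so the approximation holds.)
pH = −log[H+] = −log(1.83 × 10^-6) = 5.74

pH = 5.74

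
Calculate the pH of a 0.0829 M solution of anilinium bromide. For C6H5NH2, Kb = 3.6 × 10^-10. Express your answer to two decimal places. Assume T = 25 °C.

pH = 2.82

C6H5NH3+ is the conjugate acid of the weak base C6H5NH2.
Ka = Kw/Kb = 1.0×10^-14 / 3.6 × 10^-10 = 2.78 × 10^-5
From the ICE table, Ka = [H+]²/(0.0829 − [H+]) = 2.78 × 10^-5.
Neglecting [H+] in the denominator: [H+] = √(2.78 × 10^-5 × 0.0829) = 1.52 × 10^-3 M
pH = −log[H+] = −log(1.52 × 10^-3) = 2.82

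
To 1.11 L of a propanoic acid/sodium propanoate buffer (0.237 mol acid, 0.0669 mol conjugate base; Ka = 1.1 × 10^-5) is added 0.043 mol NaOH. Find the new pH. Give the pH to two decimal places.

OH- converts CH3CH2COOH to CH3CH2COO-: CH3CH2COOH → 0.194 mol, CH3CH2COO- → 0.11 mol.
pKa = −log(1.1 × 10^-5) = 4.959
pH = pKa + log(n_CH3CH2COO-/n_CH3CH2COOH) = 4.959 + log(0.11/0.194) = 4.959 + (-0.246)

pH = 4.71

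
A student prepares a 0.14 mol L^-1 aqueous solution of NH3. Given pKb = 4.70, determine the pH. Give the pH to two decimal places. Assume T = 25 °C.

NH3 + H2O ⇌ NH4+ + OH-
Kb = 10^(−4.70) = 2.00 × 10^-5
Kb = [OH-]²/(0.14 − [OH-]) = 2.00 × 10^-5
Assume [OH-] ≪ 0.14: [OH-] ≈ √(2.00 × 10^-5 × 0.14) = 1.67 × 10^-3 M
pOH = −log(1.67 × 10^-3) = 2.78; pH = 14.00 − 2.78 = 11.22

pH = 11.22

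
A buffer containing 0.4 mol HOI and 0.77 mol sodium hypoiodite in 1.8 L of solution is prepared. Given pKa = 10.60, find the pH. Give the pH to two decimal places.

pH = 10.88

pH = pKa + log([A⁻]/[HA]) = 10.60 + log(0.77/0.4)
pH = 10.60 + (+0.284) = 10.88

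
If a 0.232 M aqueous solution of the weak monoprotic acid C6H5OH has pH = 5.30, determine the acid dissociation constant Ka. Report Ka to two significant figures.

[H+] = 10^(-5.30) = 5.01 × 10^-6 M
At equilibrium [HA] = 0.232 − 5.01 × 10^-6 = 2.32 × 10^-1 M
Ka = [H+][A-]/[HA] = (5.01 × 10^-6)² / 2.32 × 10^-1 = 1.1 × 10^-10

Ka = 1.1 × 10^-10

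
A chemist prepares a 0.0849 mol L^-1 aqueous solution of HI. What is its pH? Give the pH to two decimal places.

HI is a strong acid and dissociates completely, so [H+] = 0.0849 M.
pH = -log(0.0849) = 1.07

pH = 1.07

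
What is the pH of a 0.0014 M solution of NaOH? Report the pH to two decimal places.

pH = 11.15

NaOH is a strong base; [OH-] = 0.0014 M.
pOH = -log(0.0014) = 2.85
pH = 14.00 - 2.85 = 11.15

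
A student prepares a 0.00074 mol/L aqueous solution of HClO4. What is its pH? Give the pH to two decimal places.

pH = 3.13

HClO4 is a strong acid and dissociates completely, so [H+] = 0.00074 M.
pH = -log(0.00074) = 3.13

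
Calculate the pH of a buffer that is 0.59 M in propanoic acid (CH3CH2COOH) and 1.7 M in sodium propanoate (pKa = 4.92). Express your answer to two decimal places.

pH = pKa + log([A⁻]/[HA]) = 4.92 + log(1.7/0.59)
pH = 4.92 + (+0.460) = 5.38

pH = 5.38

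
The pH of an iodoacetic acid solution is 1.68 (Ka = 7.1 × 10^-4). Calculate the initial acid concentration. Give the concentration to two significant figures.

[H+] = 10^(-1.68) = 2.09 × 10^-2 M = x
Ka = x²/(C₀ − x) ⇒ C₀ = x + x²/Ka
C₀ = 2.09 × 10^-2 + (2.09 × 10^-2)²/(7.1 × 10^-4) = 6.36 × 10^-1 M

C₀ = 6.4 × 10^-1 M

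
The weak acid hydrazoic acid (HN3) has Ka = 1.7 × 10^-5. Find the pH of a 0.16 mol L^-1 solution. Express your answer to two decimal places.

HN3 ⇌ N3- + H+
Ka = [H+]²/(0.16 − [H+]) = 1.7 × 10^-5
Assume [H+] ≪ 0.16: [H+] ≈ √(1.7 × 10^-5 × 0.16) = 1.65 × 10^-3 M
Check: 1% ionized — well under 5%, approximation valid.
pH = −log(1.65 × 10^-3) = 2.78

pH = 2.78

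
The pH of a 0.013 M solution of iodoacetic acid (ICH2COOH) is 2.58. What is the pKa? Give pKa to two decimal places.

pKa = 3.18

[H+] = 10^(-2.58) = 2.63 × 10^-3 M
At equilibrium [HA] = 0.013 − 2.63 × 10^-3 = 1.04 × 10^-2 M
Ka = [H+][A-]/[HA] = (2.63 × 10^-3)² / 1.04 × 10^-2 = 6.65 × 10^-4
pKa = -log(6.65 × 10^-4) = 3.18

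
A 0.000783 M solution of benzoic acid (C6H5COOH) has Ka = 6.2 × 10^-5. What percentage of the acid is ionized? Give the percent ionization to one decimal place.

C6H5COOH ⇌ C6H5COO- + H+; let x = [H+] at equilibrium.
Ka = x²/(C₀ − x); solving the quadratic gives x = 1.92 × 10^-4 M.
% ionization = x/C₀ × 100% = 1.92 × 10^-4/0.000783 × 100% = 24.5%

24.5%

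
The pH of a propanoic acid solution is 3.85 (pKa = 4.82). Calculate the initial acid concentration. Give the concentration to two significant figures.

[H+] = 10^(-3.85) = 1.41 × 10^-4 M = x
Ka = 10^(−4.82) = 1.51 × 10^-5
Ka = x²/(C₀ − x) ⇒ C₀ = x + x²/Ka
C₀ = 1.41 × 10^-4 + (1.41 × 10^-4)²/(1.51 × 10^-5) = 1.46 × 10^-3 M

C₀ = 1.5 × 10^-3 M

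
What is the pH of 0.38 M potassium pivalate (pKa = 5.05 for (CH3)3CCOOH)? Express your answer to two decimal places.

pH = 9.31

(CH3)3CCOO- is the conjugate base of the weak acid (CH3)3CCOOH.
Ka = 10^(−5.05) = 8.91 × 10^-6
Kb = Kw/Ka = 1.0×10^-14 / 8.91 × 10^-6 = 1.12 × 10^-9
Kb = [OH-]²/(0.38 − [OH-]) = 1.12 × 10^-9
Neglecting [OH-] in the denominator: [OH-] = √(1.12 × 10^-9 × 0.38) = 2.06 × 10^-5 M
([OH-]/C₀ = 0.0054% < 5%, so the approximation holds.)
pOH = 4.69, so pH = 14.00 − pOH = 9.31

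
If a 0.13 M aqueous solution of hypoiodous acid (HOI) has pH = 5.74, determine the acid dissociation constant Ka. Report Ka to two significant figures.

Ka = 2.5 × 10^-11

[H+] = 10^(-5.74) = 1.82 × 10^-6 M
At equilibrium [HA] = 0.13 − 1.82 × 10^-6 = 1.30 × 10^-1 M
Ka = [H+][A-]/[HA] = (1.82 × 10^-6)² / 1.30 × 10^-1 = 2.5 × 10^-11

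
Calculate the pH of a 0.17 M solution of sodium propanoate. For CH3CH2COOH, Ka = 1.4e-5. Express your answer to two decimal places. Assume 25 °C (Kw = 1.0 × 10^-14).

pH = 9.04

CH3CH2COO- is the conjugate base of the weak acid CH3CH2COOH.
Kb = Kw/Ka = 1.0×10^-14 / 1.4 × 10^-5 = 7.14 × 10^-10
Kb = x²/(0.17 − x) = 7.14 × 10^-10
Assume x ≪ 0.17: x ≈ √(7.14 × 10^-10 × 0.17) = 1.10 × 10^-5 M
Check: 0.0065% ionized — well under 5%, approximation valid.
pOH = 4.96, so pH = 14.00 − pOH = 9.04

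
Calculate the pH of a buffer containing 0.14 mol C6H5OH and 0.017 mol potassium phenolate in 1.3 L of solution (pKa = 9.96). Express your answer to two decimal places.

Henderson–Hasselbalch: pH = pKa + log([C6H5O-]/[C6H5OH]) = 9.96 + log(0.017/0.14)
pH = 9.96 + (-0.916) = 9.04

pH = 9.04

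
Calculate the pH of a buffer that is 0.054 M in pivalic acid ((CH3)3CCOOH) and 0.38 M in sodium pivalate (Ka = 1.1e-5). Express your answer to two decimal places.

pKa = −log(1.1 × 10^-5) = 4.959
Using pH = pKa + log([base]/[acid]) with [base]/[acid] = 0.38/0.054:
pH = 4.959 + (+0.847) = 5.81

pH = 5.81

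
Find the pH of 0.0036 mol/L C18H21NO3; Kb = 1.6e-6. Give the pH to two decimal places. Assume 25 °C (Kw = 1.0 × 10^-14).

pH = 9.88

C18H21NO3 + H2O ⇌ C18H22NO3+ + OH-
Let x = [OH-] at equilibrium. Kb = x²/(0.0036 − x).
Neglecting x in the denominator: x = √(1.6 × 10^-6 × 0.0036) = 7.59 × 10^-5 M
pOH = −log(7.59 × 10^-5) = 4.12; pH = 14.00 − 4.12 = 9.88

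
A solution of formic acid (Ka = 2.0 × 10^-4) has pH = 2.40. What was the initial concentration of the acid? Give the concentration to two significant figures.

[H+] = 10^(-2.40) = 3.98 × 10^-3 M = x
Ka = x²/(C₀ − x) ⇒ C₀ = x + x²/Ka
C₀ = 3.98 × 10^-3 + (3.98 × 10^-3)²/(2.0 × 10^-4) = 8.32 × 10^-2 M

C₀ = 8.3 × 10^-2 M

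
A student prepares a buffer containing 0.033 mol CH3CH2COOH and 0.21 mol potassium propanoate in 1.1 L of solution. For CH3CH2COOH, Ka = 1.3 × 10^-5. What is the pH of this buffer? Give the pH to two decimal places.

pKa = −log(1.3 × 10^-5) = 4.886
Henderson–Hasselbalch: pH = pKa + log([CH3CH2COO-]/[CH3CH2COOH]) = 4.886 + log(0.21/0.033)
pH = 4.886 + (+0.804) = 5.69

pH = 5.69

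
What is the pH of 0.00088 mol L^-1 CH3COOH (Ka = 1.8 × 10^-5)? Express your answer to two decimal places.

pH = 3.93

CH3COOH ⇌ CH3COO- + H+
Let x = [H+] at equilibrium. Ka = x²/(0.00088 − x).
Here C₀/Ka ≈ 48.9, so the small-x approximation fails. Use the quadratic:
x = (−Ka + √(Ka² + 4·Ka·C₀))/2 = 1.17 × 10^-4 M
pH = −log[H+] = −log(1.17 × 10^-4) = 3.93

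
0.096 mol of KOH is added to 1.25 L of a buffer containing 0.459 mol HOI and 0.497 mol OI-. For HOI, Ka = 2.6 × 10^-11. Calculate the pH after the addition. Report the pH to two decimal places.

OH- converts HOI to OI-: HOI → 0.363 mol, OI- → 0.593 mol.
pKa = −log(2.6 × 10^-11) = 10.585
pH = pKa + log([A⁻]/[HA]) = 10.585 + log(0.593/0.363) = 10.585 +0.213

pH = 10.80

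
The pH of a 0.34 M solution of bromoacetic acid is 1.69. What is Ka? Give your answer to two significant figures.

Ka = 1.3 × 10^-3

[H+] = 10^(-1.69) = 2.04 × 10^-2 M
At equilibrium [HA] = 0.34 − 2.04 × 10^-2 = 3.20 × 10^-1 M
Ka = [H+][A-]/[HA] = (2.04 × 10^-2)² / 3.20 × 10^-1 = 1.3 × 10^-3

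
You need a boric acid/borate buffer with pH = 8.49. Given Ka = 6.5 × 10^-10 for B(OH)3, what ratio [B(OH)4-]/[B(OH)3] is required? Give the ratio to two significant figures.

ratio = 0.20

pKa = -log(6.5 × 10^-10) = 9.187
pH = pKa + log(r) ⇒ log(r) = 8.49 − 9.187 = -0.697
r = [B(OH)4-]/[B(OH)3] = 10^(-0.697) = 0.201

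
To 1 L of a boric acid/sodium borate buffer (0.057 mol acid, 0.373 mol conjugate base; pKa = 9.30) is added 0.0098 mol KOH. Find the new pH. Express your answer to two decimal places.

After neutralization: n(B(OH)3) = 0.0472 mol, n(B(OH)4-) = 0.383 mol.
Henderson–Hasselbalch with mole ratio 0.383/0.0472: pH = 9.30 + (+0.909)

pH = 10.21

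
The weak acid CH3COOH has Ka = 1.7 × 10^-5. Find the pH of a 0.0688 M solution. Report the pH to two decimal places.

CH3COOH ⇌ CH3COO- + H+
Ka = x²/(0.0688 − x) = 1.7 × 10^-5
Since Ka ≪ C₀, x ≈ √(Ka·C₀) = 1.08 × 10^-3 M.
pH = −log[H+] = −log(1.08 × 10^-3) = 2.97

pH = 2.97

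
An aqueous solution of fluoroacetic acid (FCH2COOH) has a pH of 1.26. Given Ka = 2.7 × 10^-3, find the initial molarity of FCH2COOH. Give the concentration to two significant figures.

C₀ = 1.2 M

[H+] = 10^(-1.26) = 5.50 × 10^-2 M = x
Ka = x²/(C₀ − x) ⇒ C₀ = x + x²/Ka
C₀ = 5.50 × 10^-2 + (5.50 × 10^-2)²/(2.7 × 10^-3) = 1.18 M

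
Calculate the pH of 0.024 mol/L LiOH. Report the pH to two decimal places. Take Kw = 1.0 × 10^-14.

pH = 12.38

LiOH is a strong base; [OH-] = 0.024 M.
pOH = -log(0.024) = 1.62
pH = 14.00 - 1.62 = 12.38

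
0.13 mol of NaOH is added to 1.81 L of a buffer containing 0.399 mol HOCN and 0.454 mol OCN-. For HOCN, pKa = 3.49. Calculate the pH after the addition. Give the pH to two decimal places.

OH- converts HOCN to OCN-: HOCN → 0.269 mol, OCN- → 0.584 mol.
pH = pKa + log(n_OCN-/n_HOCN) = 3.49 + log(0.584/0.269) = 3.49 + (+0.337)

pH = 3.83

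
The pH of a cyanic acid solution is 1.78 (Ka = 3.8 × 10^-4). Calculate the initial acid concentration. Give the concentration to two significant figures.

C₀ = 7.4 × 10^-1 M

[H+] = 10^(-1.78) = 1.66 × 10^-2 M = x
Ka = x²/(C₀ − x) ⇒ C₀ = x + x²/Ka
C₀ = 1.66 × 10^-2 + (1.66 × 10^-2)²/(3.8 × 10^-4) = 7.42 × 10^-1 M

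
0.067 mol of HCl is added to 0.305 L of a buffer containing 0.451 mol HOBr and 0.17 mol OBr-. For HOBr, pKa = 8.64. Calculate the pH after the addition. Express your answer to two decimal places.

After neutralization: n(HOBr) = 0.518 mol, n(OBr-) = 0.103 mol.
Henderson–Hasselbalch with mole ratio 0.103/0.518: pH = 8.64 + (-0.701)

pH = 7.94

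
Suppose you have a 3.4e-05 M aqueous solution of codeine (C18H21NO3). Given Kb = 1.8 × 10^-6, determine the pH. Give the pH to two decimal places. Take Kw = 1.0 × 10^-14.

C18H21NO3 + H2O ⇌ C18H22NO3+ + OH-
From the ICE table, Kb = [OH-]²/(3.4e-05 − [OH-]) = 1.8 × 10^-6.
[OH-] is not negligible relative to C₀; solve [OH-]² + 1.8e-06·[OH-] − 6.12e-11 = 0.
[OH-] = (−Kb + √(Kb² + 4·Kb·C₀))/2 = 6.97 × 10^-6 M
pOH = −log(6.97 × 10^-6) = 5.16; pH = 14.00 − 5.16 = 8.84

pH = 8.84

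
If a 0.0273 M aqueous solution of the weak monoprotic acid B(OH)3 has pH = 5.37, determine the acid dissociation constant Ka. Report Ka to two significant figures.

Ka = 6.7 × 10^-10

[H+] = 10^(-5.37) = 4.27 × 10^-6 M
At equilibrium [HA] = 0.0273 − 4.27 × 10^-6 = 2.73 × 10^-2 M
Ka = [H+][A-]/[HA] = (4.27 × 10^-6)² / 2.73 × 10^-2 = 6.7 × 10^-10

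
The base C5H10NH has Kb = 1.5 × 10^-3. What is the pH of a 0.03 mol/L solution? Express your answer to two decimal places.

C5H10NH + H2O ⇌ C5H10NH2+ + OH-
Let x = [OH-] at equilibrium. Kb = x²/(0.03 − x).
Here C₀/Kb ≈ 20, so the small-x approximation fails. Use the quadratic:
x = [−0.0015 + √(0.0015² + 0.00018)]/2 = 6.00 × 10^-3 M
pOH = −log(6.00 × 10^-3) = 2.22; pH = 14.00 − 2.22 = 11.78

pH = 11.78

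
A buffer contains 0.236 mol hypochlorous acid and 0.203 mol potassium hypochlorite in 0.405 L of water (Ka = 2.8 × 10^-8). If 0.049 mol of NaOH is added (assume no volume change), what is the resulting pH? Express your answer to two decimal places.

OH- converts HOCl to OCl-: HOCl → 0.187 mol, OCl- → 0.252 mol.
pKa = −log(2.8 × 10^-8) = 7.553
pH = pKa + log(n_OCl-/n_HOCl) = 7.553 + log(0.252/0.187) = 7.553 + (+0.130)

pH = 7.68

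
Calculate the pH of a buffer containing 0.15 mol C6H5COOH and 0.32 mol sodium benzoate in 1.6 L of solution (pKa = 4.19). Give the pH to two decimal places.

Henderson–Hasselbalch: pH = pKa + log([C6H5COO-]/[C6H5COOH]) = 4.19 + log(0.32/0.15)
pH = 4.19 + (+0.329) = 4.52

pH = 4.52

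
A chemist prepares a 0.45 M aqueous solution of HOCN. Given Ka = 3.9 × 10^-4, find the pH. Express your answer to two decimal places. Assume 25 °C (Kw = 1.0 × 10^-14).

pH = 1.88

HOCN ⇌ OCN- + H+
Let x = [H+] at equilibrium. Ka = x²/(0.45 − x).
Since Ka ≪ C₀, x ≈ √(Ka·C₀) = 1.32 × 10^-2 M.
pH = −log(1.32 × 10^-2) = 1.88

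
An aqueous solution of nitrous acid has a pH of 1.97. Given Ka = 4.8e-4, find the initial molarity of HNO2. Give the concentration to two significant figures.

C₀ = 2.5 × 10^-1 M

[H+] = 10^(-1.97) = 1.07 × 10^-2 M = x
Ka = x²/(C₀ − x) ⇒ C₀ = x + x²/Ka
C₀ = 1.07 × 10^-2 + (1.07 × 10^-2)²/(4.8 × 10^-4) = 2.49 × 10^-1 M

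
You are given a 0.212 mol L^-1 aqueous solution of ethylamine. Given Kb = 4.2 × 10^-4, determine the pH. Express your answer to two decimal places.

pH = 11.97

C2H5NH2 + H2O ⇌ C2H5NH3+ + OH-
From the ICE table, Kb = [OH-]²/(0.212 − [OH-]) = 4.2 × 10^-4.
Assume [OH-] ≪ 0.212: [OH-] ≈ √(4.2 × 10^-4 × 0.212) = 9.44 × 10^-3 M
pOH = −log(9.44 × 10^-3) = 2.03; pH = 14.00 − 2.03 = 11.97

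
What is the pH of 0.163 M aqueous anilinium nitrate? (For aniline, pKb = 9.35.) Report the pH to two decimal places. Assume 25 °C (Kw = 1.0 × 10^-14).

C6H5NH3+ is the conjugate acid of the weak base C6H5NH2.
Kb = 10^(−9.35) = 4.47 × 10^-10
Ka = Kw/Kb = 1.0×10^-14 / 4.47 × 10^-10 = 2.24 × 10^-5
Let x = [H+] at equilibrium. Ka = x²/(0.163 − x).
Assume x ≪ 0.163: x ≈ √(2.24 × 10^-5 × 0.163) = 1.91 × 10^-3 M
pH = −log(1.91 × 10^-3) = 2.72

pH = 2.72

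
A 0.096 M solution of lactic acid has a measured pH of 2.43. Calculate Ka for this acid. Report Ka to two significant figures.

[H+] = 10^(-2.43) = 3.72 × 10^-3 M
At equilibrium [HA] = 0.096 − 3.72 × 10^-3 = 9.23 × 10^-2 M
Ka = [H+][A-]/[HA] = (3.72 × 10^-3)² / 9.23 × 10^-2 = 1.5 × 10^-4

Ka = 1.5 × 10^-4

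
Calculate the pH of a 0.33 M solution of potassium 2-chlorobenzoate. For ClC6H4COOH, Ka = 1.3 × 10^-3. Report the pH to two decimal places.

ClC6H4COO- is the conjugate base of the weak acid ClC6H4COOH.
Kb = Kw/Ka = 1.0×10^-14 / 1.3 × 10^-3 = 7.69 × 10^-12
From the ICE table, Kb = [OH-]²/(0.33 − [OH-]) = 7.69 × 10^-12.
Since Kb ≪ C₀, [OH-] ≈ √(Kb·C₀) = 1.59 × 10^-6 M.
pOH = −log(1.59 × 10^-6) = 5.80; pH = 14.00 − 5.80 = 8.20

pH = 8.20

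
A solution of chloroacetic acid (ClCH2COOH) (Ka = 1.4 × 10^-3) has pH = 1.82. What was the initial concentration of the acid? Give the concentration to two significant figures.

[H+] = 10^(-1.82) = 1.51 × 10^-2 M = x
Ka = x²/(C₀ − x) ⇒ C₀ = x + x²/Ka
C₀ = 1.51 × 10^-2 + (1.51 × 10^-2)²/(1.4 × 10^-3) = 1.78 × 10^-1 M

C₀ = 1.8 × 10^-1 M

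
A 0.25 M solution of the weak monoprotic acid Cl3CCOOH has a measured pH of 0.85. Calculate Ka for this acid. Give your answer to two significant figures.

[H+] = 10^(-0.85) = 1.41 × 10^-1 M
At equilibrium [HA] = 0.25 − 1.41 × 10^-1 = 1.09 × 10^-1 M
Ka = [H+][A-]/[HA] = (1.41 × 10^-1)² / 1.09 × 10^-1 = 1.8 × 10^-1

Ka = 1.8 × 10^-1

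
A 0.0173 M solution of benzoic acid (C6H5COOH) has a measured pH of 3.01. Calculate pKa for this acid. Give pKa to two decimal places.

pKa = 4.23

[H+] = 10^(-3.01) = 9.77 × 10^-4 M
At equilibrium [HA] = 0.0173 − 9.77 × 10^-4 = 1.63 × 10^-2 M
Ka = [H+][A-]/[HA] = (9.77 × 10^-4)² / 1.63 × 10^-2 = 5.86 × 10^-5
pKa = -log(5.86 × 10^-5) = 4.23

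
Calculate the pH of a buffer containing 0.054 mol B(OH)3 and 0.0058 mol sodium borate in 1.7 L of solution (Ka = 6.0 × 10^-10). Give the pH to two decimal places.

pKa = −log(6.0 × 10^-10) = 9.222
Henderson–Hasselbalch: pH = pKa + log([B(OH)4-]/[B(OH)3]) = 9.222 + log(0.0058/0.054)
pH = 9.222 + (-0.969) = 8.25

pH = 8.25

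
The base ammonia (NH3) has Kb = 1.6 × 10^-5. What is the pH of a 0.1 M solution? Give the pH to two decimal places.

pH = 11.10

NH3 + H2O ⇌ NH4+ + OH-
From the ICE table, Kb = x²/(0.1 − x) = 1.6 × 10^-5.
Since Kb ≪ C₀, x ≈ √(Kb·C₀) = 1.26 × 10^-3 M.
pOH = 2.90, so pH = 14.00 − pOH = 11.10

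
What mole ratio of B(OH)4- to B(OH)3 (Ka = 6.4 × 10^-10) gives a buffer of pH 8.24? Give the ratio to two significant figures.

ratio = 0.11

pKa = -log(6.4 × 10^-10) = 9.194
pH = pKa + log(r) ⇒ log(r) = 8.24 − 9.194 = -0.954
r = [B(OH)4-]/[B(OH)3] = 10^(-0.954) = 0.111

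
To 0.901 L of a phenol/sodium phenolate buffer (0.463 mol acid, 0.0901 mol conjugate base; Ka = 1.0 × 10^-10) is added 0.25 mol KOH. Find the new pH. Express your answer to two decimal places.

OH- converts C6H5OH to C6H5O-: C6H5OH → 0.213 mol, C6H5O- → 0.34 mol.
pKa = −log(1.0 × 10^-10) = 10.000
Henderson–Hasselbalch with mole ratio 0.34/0.213: pH = 10.000 + (+0.203)

pH = 10.20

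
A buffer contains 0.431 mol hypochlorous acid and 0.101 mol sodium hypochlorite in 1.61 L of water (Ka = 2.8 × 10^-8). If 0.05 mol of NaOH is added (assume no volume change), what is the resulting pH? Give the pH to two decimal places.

OH- converts HOCl to OCl-: HOCl → 0.381 mol, OCl- → 0.151 mol.
pKa = −log(2.8 × 10^-8) = 7.553
Henderson–Hasselbalch with mole ratio 0.151/0.381: pH = 7.553 + (-0.402)

pH = 7.15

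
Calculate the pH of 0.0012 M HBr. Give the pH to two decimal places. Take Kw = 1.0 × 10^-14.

pH = 2.92

HBr is a strong acid and dissociates completely, so [H+] = 0.0012 M.
pH = -log(0.0012) = 2.92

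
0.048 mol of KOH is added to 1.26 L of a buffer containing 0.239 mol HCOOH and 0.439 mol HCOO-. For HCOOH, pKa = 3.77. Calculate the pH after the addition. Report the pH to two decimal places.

OH- converts HCOOH to HCOO-: HCOOH → 0.191 mol, HCOO- → 0.487 mol.
pH = pKa + log([A⁻]/[HA]) = 3.77 + log(0.487/0.191) = 3.77 +0.406

pH = 4.18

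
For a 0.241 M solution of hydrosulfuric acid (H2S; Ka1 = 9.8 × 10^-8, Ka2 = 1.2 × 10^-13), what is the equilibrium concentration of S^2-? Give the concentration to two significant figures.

First ionization gives [H+] ≈ [HS-] = 1.54 × 10^-4 M.
Second step: Ka2 = [H+][S^2-]/[HS-] ≈ [S^2-] (since [H+] ≈ [HS-]).
So [S^2-] ≈ Ka2.

1.2 × 10^-13 M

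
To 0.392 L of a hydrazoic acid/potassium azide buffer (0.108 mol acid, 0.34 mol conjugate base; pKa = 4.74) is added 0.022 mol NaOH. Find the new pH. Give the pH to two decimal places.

pH = 5.36

OH- converts HN3 to N3-: HN3 → 0.086 mol, N3- → 0.362 mol.
Henderson–Hasselbalch with mole ratio 0.362/0.086: pH = 4.74 + (+0.624)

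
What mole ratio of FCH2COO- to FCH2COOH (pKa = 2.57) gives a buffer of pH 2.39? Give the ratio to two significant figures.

ratio = 0.66

pH = pKa + log(r) ⇒ log(r) = 2.39 − 2.57 = -0.18
r = [FCH2COO-]/[FCH2COOH] = 10^(-0.18) = 0.661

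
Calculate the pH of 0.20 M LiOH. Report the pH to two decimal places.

LiOH is a strong base; [OH-] = 0.2 M.
pOH = -log(0.2) = 0.70
pH = 14.00 - 0.70 = 13.30

pH = 13.30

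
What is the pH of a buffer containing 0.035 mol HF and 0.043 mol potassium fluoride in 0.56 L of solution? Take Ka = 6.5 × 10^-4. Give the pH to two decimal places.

pH = 3.28

pKa = −log(6.5 × 10^-4) = 3.187
Using pH = pKa + log([base]/[acid]) with [base]/[acid] = 0.043/0.035:
pH = 3.187 + (+0.089) = 3.28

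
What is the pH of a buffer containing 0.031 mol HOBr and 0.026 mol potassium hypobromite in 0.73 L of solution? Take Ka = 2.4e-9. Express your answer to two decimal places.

pH = 8.54

pKa = −log(2.4 × 10^-9) = 8.620
Using pH = pKa + log([base]/[acid]) with [base]/[acid] = 0.026/0.031:
pH = 8.620 + (-0.076) = 8.54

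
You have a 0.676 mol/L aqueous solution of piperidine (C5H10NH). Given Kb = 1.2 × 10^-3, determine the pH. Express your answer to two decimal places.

C5H10NH + H2O ⇌ C5H10NH2+ + OH-
Let x = [OH-] at equilibrium. Kb = x²/(0.676 − x).
Assume x ≪ 0.676: x ≈ √(1.2 × 10^-3 × 0.676) = 2.85 × 10^-2 M
pOH = 1.55, so pH = 14.00 − pOH = 12.45

pH = 12.45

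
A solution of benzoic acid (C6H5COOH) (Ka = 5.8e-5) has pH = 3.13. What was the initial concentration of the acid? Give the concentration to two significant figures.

[H+] = 10^(-3.13) = 7.41 × 10^-4 M = x
Ka = x²/(C₀ − x) ⇒ C₀ = x + x²/Ka
C₀ = 7.41 × 10^-4 + (7.41 × 10^-4)²/(5.8 × 10^-5) = 1.02 × 10^-2 M

C₀ = 1.0 × 10^-2 M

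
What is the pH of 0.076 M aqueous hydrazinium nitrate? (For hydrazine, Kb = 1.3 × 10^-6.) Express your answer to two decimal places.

pH = 4.62

N2H5+ is the conjugate acid of the weak base N2H4.
Ka = Kw/Kb = 1.0×10^-14 / 1.3 × 10^-6 = 7.69 × 10^-9
Ka = [H+]²/(0.076 − [H+]) = 7.69 × 10^-9
Assume [H+] ≪ 0.076: [H+] ≈ √(7.69 × 10^-9 × 0.076) = 2.42 × 10^-5 M
pH = −log(2.42 × 10^-5) = 4.62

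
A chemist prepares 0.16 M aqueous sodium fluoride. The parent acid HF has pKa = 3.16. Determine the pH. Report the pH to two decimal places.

pH = 8.18

F- is the conjugate base of the weak acid HF.
Ka = 10^(−3.16) = 6.92 × 10^-4
Kb = Kw/Ka = 1.0×10^-14 / 6.92 × 10^-4 = 1.45 × 10^-11
From the ICE table, Kb = [OH-]²/(0.16 − [OH-]) = 1.45 × 10^-11.
Since Kb ≪ C₀, [OH-] ≈ √(Kb·C₀) = 1.52 × 10^-6 M.
pOH = 5.82, so pH = 14.00 − pOH = 8.18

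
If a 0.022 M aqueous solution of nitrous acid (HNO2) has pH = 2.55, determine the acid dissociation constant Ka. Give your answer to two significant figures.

[H+] = 10^(-2.55) = 2.82 × 10^-3 M
At equilibrium [HA] = 0.022 − 2.82 × 10^-3 = 1.92 × 10^-2 M
Ka = [H+][A-]/[HA] = (2.82 × 10^-3)² / 1.92 × 10^-2 = 4.1 × 10^-4

Ka = 4.1 × 10^-4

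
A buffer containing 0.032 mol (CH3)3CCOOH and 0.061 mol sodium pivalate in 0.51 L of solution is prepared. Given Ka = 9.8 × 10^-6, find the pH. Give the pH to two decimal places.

pKa = −log(9.8 × 10^-6) = 5.009
pH = pKa + log([A⁻]/[HA]) = 5.009 + log(0.061/0.032)
pH = 5.009 + (+0.280) = 5.29

pH = 5.29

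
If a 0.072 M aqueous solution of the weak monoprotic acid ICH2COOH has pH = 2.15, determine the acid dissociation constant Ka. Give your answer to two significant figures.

Ka = 7.7 × 10^-4

[H+] = 10^(-2.15) = 7.08 × 10^-3 M
At equilibrium [HA] = 0.072 − 7.08 × 10^-3 = 6.49 × 10^-2 M
Ka = [H+][A-]/[HA] = (7.08 × 10^-3)² / 6.49 × 10^-2 = 7.7 × 10^-4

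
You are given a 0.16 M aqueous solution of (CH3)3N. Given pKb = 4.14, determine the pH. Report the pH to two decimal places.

(CH3)3N + H2O ⇌ (CH3)3NH+ + OH-
Kb = 10^(−4.14) = 7.24 × 10^-5
From the ICE table, Kb = [OH-]²/(0.16 − [OH-]) = 7.24 × 10^-5.
Assume [OH-] ≪ 0.16: [OH-] ≈ √(7.24 × 10^-5 × 0.16) = 3.40 × 10^-3 M
pOH = −log(3.40 × 10^-3) = 2.47; pH = 14.00 − 2.47 = 11.53

pH = 11.53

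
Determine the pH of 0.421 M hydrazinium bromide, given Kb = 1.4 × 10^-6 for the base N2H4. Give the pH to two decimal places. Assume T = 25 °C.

N2H5+ is the conjugate acid of the weak base N2H4.
Ka = Kw/Kb = 1.0×10^-14 / 1.4 × 10^-6 = 7.14 × 10^-9
From the ICE table, Ka = x²/(0.421 − x) = 7.14 × 10^-9.
Assume x ≪ 0.421: x ≈ √(7.14 × 10^-9 × 0.421) = 5.48 × 10^-5 M
pH = −log(5.48 × 10^-5) = 4.26

pH = 4.26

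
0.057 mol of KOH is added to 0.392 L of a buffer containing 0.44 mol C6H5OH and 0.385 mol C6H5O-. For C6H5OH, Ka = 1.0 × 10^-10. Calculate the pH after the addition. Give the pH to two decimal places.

After neutralization: n(C6H5OH) = 0.383 mol, n(C6H5O-) = 0.442 mol.
pKa = −log(1.0 × 10^-10) = 10.000
pH = pKa + log([A⁻]/[HA]) = 10.000 + log(0.442/0.383) = 10.000 +0.062

pH = 10.06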